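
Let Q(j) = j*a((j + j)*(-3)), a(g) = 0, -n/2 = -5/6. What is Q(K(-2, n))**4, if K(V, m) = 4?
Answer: 0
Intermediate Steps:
n = 5/3 (n = -(-10)/6 = -2*(-5/6) = 5/3 ≈ 1.6667)
Q(j) = 0 (Q(j) = j*0 = 0)
Q(K(-2, n))**4 = 0**4 = 0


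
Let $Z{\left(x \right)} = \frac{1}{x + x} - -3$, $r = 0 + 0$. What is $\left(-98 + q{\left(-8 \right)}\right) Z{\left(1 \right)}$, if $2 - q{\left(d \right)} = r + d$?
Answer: $-308$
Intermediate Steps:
$r = 0$
$Z{\left(x \right)} = 3 + \frac{1}{2 x}$ ($Z{\left(x \right)} = \frac{1}{2 x} + 3 = 3 + \frac{1}{2 x}$)
$q{\left(d \right)} = 2 - d$ ($q{\left(d \right)} = 2 - \left(0 + d\right) = 2 - d$)
$\left(-98 + q{\left(-8 \right)}\right) Z{\left(1 \right)} = \left(-98 + \left(2 - -8\right)\right) \left(3 + \frac{1}{2 \cdot 1}\right) = \left(-98 + \left(2 + 8\right)\right) \left(3 + \frac{1}{2} \cdot 1\right) = \left(-98 + 10\right) \left(3 + \frac{1}{2}\right) = \left(-88\right) \frac{7}{2} = -308$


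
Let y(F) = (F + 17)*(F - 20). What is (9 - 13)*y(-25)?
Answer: -1440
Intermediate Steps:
y(F) = (-20 + F)*(17 + F) (y(F) = (17 + F)*(-20 + F) = (-20 + F)*(17 + F))
(9 - 13)*y(-25) = (9 - 13)*(-340 + (-25)² - 3*(-25)) = -4*(-340 + 625 + 75) = -4*360 = -1440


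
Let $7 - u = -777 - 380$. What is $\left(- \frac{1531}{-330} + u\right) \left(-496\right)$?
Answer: $- \frac{95641448}{165} \approx -5.7965 \cdot 10^{5}$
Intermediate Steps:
$u = 1164$ ($u = 7 - \left(-777 - 380\right) = 7 - -1157 = 7 + 1157 = 1164$)
$\left(- \frac{1531}{-330} + u\right) \left(-496\right) = \left(- \frac{1531}{-330} + 1164\right) \left(-496\right) = \left(\left(-1531\right) \left(- \frac{1}{330}\right) + 1164\right) \left(-496\right) = \left(\frac{1531}{330} + 1164\right) \left(-496\right) = \frac{385651}{330} \left(-496\right) = - \frac{95641448}{165}$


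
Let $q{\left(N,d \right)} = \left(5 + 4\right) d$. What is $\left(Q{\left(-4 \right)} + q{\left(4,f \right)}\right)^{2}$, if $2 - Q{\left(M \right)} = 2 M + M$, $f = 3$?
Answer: $1681$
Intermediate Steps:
$q{\left(N,d \right)} = 9 d$
$Q{\left(M \right)} = 2 - 3 M$ ($Q{\left(M \right)} = 2 - \left(2 M + M\right) = 2 - 3 M$)
$\left(Q{\left(-4 \right)} + q{\left(4,f \right)}\right)^{2} = \left(\left(2 - -12\right) + 9 \cdot 3\right)^{2} = \left(\left(2 + 12\right) + 27\right)^{2} = \left(14 + 27\right)^{2} = 41^{2} = 1681$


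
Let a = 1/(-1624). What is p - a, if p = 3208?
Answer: 5209793/1624 ≈ 3208.0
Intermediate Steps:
a = -1/1624 ≈ -0.00061576
p - a = 3208 - 1*(-1/1624) = 3208 + 1/1624 = 5209793/1624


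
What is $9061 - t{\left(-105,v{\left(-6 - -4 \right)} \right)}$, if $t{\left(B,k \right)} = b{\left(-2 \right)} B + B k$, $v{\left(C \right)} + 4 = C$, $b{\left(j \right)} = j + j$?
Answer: $8011$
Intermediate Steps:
$b{\left(j \right)} = 2 j$
$v{\left(C \right)} = -4 + C$
$t{\left(B,k \right)} = - 4 B + B k$ ($t{\left(B,k \right)} = 2 \left(-2\right) B + B k = - 4 B + B k$)
$9061 - t{\left(-105,v{\left(-6 - -4 \right)} \right)} = 9061 - - 105 \left(-4 - 6\right) = 9061 - \left(-105\right) \left(-10\right) = 9061 - 1050 = 8011$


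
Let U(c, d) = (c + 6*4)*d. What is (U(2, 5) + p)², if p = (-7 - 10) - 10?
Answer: 10609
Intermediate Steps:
U(c, d) = d*(24 + c) (U(c, d) = (c + 24)*d = (24 + c)*d = d*(24 + c))
p = -27 (p = -17 - 10 = -27)
(U(2, 5) + p)² = (5*(24 + 2) - 27)² = (5*26 - 27)² = (130 - 27)² = 103² = 10609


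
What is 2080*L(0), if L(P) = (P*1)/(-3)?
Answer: 0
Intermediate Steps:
L(P) = -P/3 (L(P) = P*(-⅓) = -P/3)
2080*L(0) = 2080*(-⅓*0) = 2080*0 = 0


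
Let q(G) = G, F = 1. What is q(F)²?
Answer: 1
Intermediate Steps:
q(F)² = 1² = 1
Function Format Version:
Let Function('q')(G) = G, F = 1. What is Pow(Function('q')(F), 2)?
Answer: 1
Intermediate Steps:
Pow(Function('q')(F), 2) = Pow(1, 2) = 1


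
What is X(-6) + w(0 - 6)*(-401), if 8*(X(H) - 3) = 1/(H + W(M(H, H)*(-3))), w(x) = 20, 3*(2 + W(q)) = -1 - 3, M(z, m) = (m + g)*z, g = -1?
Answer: -1795811/224 ≈ -8017.0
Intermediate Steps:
M(z, m) = z*(-1 + m) (M(z, m) = (m - 1)*z = (-1 + m)*z = z*(-1 + m))
W(q) = -10/3 (W(q) = -2 + (-1 - 3)/3 = -2 + (⅓)*(-4) = -2 - 4/3 = -10/3)
X(H) = 3 + 1/(8*(-10/3 + H)) (X(H) = 3 + 1/(8*(H - 10/3)) = 3 + 1/(8*(-10/3 + H)))
X(-6) + w(0 - 6)*(-401) = 3*(-79 + 24*(-6))/(8*(-10 + 3*(-6))) + 20*(-401) = 3*(-79 - 144)/(8*(-10 - 18)) - 8020 = (3/8)*(-223)/(-28) - 8020 = (3/8)*(-1/28)*(-223) - 8020 = 669/224 - 8020 = -1795811/224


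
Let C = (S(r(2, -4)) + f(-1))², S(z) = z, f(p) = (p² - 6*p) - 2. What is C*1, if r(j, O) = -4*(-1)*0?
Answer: 25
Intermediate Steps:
r(j, O) = 0 (r(j, O) = 4*0 = 0)
f(p) = -2 + p² - 6*p
C = 25 (C = (0 + (-2 + (-1)² - 6*(-1)))² = (0 + (-2 + 1 + 6))² = (0 + 5)² = 5² = 25)
C*1 = 25*1 = 25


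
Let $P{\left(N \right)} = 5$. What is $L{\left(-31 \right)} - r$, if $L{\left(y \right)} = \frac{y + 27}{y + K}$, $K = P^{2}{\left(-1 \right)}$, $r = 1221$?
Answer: $- \frac{3661}{3} \approx -1220.3$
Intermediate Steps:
$K = 25$ ($K = 5^{2} = 25$)
$L{\left(y \right)} = \frac{27 + y}{25 + y}$ ($L{\left(y \right)} = \frac{y + 27}{y + 25} = \frac{27 + y}{25 + y}$)
$L{\left(-31 \right)} - r = \frac{27 - 31}{25 - 31} - 1221 = \frac{1}{-6} \left(-4\right) - 1221 = \left(- \frac{1}{6}\right) \left(-4\right) - 1221 = \frac{2}{3} - 1221 = - \frac{3661}{3}$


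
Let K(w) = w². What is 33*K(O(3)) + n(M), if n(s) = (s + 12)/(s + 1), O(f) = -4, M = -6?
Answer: 2634/5 ≈ 526.80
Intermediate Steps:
n(s) = (12 + s)/(1 + s)
33*K(O(3)) + n(M) = 33*(-4)² + (12 - 6)/(1 - 6) = 33*16 + 6/(-5) = 528 - ⅕*6 = 528 - 6/5 = 2634/5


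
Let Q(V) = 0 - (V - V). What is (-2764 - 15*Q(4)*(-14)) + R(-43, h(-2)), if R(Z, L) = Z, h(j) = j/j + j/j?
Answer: -2807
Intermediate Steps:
h(j) = 2 (h(j) = 1 + 1 = 2)
Q(V) = 0 (Q(V) = 0 - 1*0 = 0 + 0 = 0)
(-2764 - 15*Q(4)*(-14)) + R(-43, h(-2)) = (-2764 - 15*0*(-14)) - 43 = (-2764 + 0*(-14)) - 43 = (-2764 + 0) - 43 = -2764 - 43 = -2807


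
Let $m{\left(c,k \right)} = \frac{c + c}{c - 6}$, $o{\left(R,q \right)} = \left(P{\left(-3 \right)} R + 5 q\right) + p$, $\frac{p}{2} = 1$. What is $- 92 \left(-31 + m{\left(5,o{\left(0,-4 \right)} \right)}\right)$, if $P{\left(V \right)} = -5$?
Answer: $3772$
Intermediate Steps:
$p = 2$ ($p = 2 \cdot 1 = 2$)
$o{\left(R,q \right)} = 2 - 5 R + 5 q$ ($o{\left(R,q \right)} = \left(- 5 R + 5 q\right) + 2 = 2 - 5 R + 5 q$)
$m{\left(c,k \right)} = \frac{2 c}{-6 + c}$
$- 92 \left(-31 + m{\left(5,o{\left(0,-4 \right)} \right)}\right) = - 92 \left(-31 + 2 \cdot 5 \frac{1}{-6 + 5}\right) = - 92 \left(-31 + 2 \cdot 5 \frac{1}{-1}\right) = - 92 \left(-31 + 2 \cdot 5 \left(-1\right)\right) = - 92 \left(-31 - 10\right) = \left(-92\right) \left(-41\right) = 3772$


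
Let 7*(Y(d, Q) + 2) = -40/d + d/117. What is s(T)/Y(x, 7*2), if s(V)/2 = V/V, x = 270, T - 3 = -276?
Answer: -2457/2078 ≈ -1.1824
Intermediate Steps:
T = -273 (T = 3 - 276 = -273)
Y(d, Q) = -2 - 40/(7*d) + d/819 (Y(d, Q) = -2 + (-40/d + d/117)/7 = -2 + (-40/(7*d) + d/819) = -2 - 40/(7*d) + d/819)
s(V) = 2 (s(V) = 2*(V/V) = 2*1 = 2)
s(T)/Y(x, 7*2) = 2/(((1/819)*(-4680 + 270*(-1638 + 270))/270)) = 2/(((1/819)*(1/270)*(-4680 + 270*(-1368)))) = 2/(((1/819)*(1/270)*(-4680 - 369360))) = 2/(((1/819)*(1/270)*(-374040))) = 2/(-4156/2457) = 2*(-2457/4156) = -2457/2078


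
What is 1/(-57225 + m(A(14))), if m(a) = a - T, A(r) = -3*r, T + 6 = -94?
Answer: -1/57167 ≈ -1.7493e-5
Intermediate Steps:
T = -100 (T = -6 - 94 = -100)
m(a) = 100 + a (m(a) = a - 1*(-100) = a + 100 = 100 + a)
1/(-57225 + m(A(14))) = 1/(-57225 + (100 - 3*14)) = 1/(-57225 + (100 - 42)) = 1/(-57225 + 58) = 1/(-57167) = -1/57167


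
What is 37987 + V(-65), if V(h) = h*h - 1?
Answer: 42211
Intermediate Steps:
V(h) = -1 + h² (V(h) = h² - 1 = -1 + h²)
37987 + V(-65) = 37987 + (-1 + (-65)²) = 37987 + (-1 + 4225) = 37987 + 4224 = 42211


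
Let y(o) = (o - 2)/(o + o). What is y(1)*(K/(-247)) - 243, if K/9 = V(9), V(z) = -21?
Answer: -120231/494 ≈ -243.38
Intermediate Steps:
y(o) = (-2 + o)/(2*o) (y(o) = (-2 + o)/((2*o)) = (-2 + o)*(1/(2*o)) = (-2 + o)/(2*o))
K = -189 (K = 9*(-21) = -189)
y(1)*(K/(-247)) - 243 = ((½)*(-2 + 1)/1)*(-189/(-247)) - 243 = ((½)*1*(-1))*(-189*(-1/247)) - 243 = -½*189/247 - 243 = -189/494 - 243 = -120231/494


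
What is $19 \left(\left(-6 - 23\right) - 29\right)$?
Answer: $-1102$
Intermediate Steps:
$19 \left(\left(-6 - 23\right) - 29\right) = 19 \left(-29 - 29\right) = 19 \left(-58\right) = -1102$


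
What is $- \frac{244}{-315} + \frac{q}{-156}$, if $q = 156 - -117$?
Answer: $- \frac{1229}{1260} \approx -0.9754$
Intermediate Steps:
$q = 273$ ($q = 156 + 117 = 273$)
$- \frac{244}{-315} + \frac{q}{-156} = - \frac{244}{-315} + \frac{273}{-156} = \left(-244\right) \left(- \frac{1}{315}\right) + 273 \left(- \frac{1}{156}\right) = \frac{244}{315} - \frac{7}{4} = - \frac{1229}{1260}$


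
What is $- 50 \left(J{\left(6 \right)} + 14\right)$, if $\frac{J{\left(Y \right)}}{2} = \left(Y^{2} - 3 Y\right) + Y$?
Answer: $-3100$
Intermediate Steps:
$J{\left(Y \right)} = - 4 Y + 2 Y^{2}$ ($J{\left(Y \right)} = 2 \left(\left(Y^{2} - 3 Y\right) + Y\right) = 2 \left(Y^{2} - 2 Y\right) = - 4 Y + 2 Y^{2}$)
$- 50 \left(J{\left(6 \right)} + 14\right) = - 50 \left(2 \cdot 6 \left(-2 + 6\right) + 14\right) = - 50 \left(2 \cdot 6 \cdot 4 + 14\right) = - 50 \left(48 + 14\right) = \left(-50\right) 62 = -3100$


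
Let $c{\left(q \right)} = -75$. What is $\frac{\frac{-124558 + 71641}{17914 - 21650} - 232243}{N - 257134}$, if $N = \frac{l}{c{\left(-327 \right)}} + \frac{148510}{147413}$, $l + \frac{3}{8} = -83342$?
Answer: $\frac{9592240538962725}{10575010221897731} \approx 0.90707$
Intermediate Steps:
$l = - \frac{666739}{8}$ ($l = - \frac{3}{8} - 83342 = - \frac{666739}{8} \approx -83342.0$)
$N = \frac{98375102207}{88447800}$ ($N = - \frac{666739}{8 \left(-75\right)} + \frac{148510}{147413} = \left(- \frac{666739}{8}\right) \left(- \frac{1}{75}\right) + 148510 \cdot \frac{1}{147413} = \frac{666739}{600} + \frac{148510}{147413} = \frac{98375102207}{88447800} \approx 1112.2$)
$\frac{\frac{-124558 + 71641}{17914 - 21650} - 232243}{N - 257134} = \frac{\frac{-124558 + 71641}{17914 - 21650} - 232243}{\frac{98375102207}{88447800} - 257134} = \frac{- \frac{52917}{-3736} - 232243}{- \frac{22644561502993}{88447800}} = \left(\left(-52917\right) \left(- \frac{1}{3736}\right) - 232243\right) \left(- \frac{88447800}{22644561502993}\right) = \left(\frac{52917}{3736} - 232243\right) \left(- \frac{88447800}{22644561502993}\right) = \left(- \frac{867606931}{3736}\right) \left(- \frac{88447800}{22644561502993}\right) = \frac{9592240538962725}{10575010221897731}$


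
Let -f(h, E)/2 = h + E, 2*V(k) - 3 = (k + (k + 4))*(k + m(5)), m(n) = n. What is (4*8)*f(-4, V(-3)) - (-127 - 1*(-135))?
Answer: 280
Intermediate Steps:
V(k) = 3/2 + (4 + 2*k)*(5 + k)/2 (V(k) = 3/2 + ((k + (k + 4))*(k + 5))/2 = 3/2 + ((k + (4 + k))*(5 + k))/2 = 3/2 + ((4 + 2*k)*(5 + k))/2 = 3/2 + (4 + 2*k)*(5 + k)/2)
f(h, E) = -2*E - 2*h (f(h, E) = -2*(h + E) = -2*(E + h) = -2*E - 2*h)
(4*8)*f(-4, V(-3)) - (-127 - 1*(-135)) = (4*8)*(-2*(23/2 + (-3)² + 7*(-3)) - 2*(-4)) - (-127 - 1*(-135)) = 32*(-2*(23/2 + 9 - 21) + 8) - (-127 + 135) = 32*(-2*(-½) + 8) - 1*8 = 32*(1 + 8) - 8 = 32*9 - 8 = 288 - 8 = 280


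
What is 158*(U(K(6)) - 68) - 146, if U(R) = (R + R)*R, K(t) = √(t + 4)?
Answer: -7730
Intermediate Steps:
K(t) = √(4 + t)
U(R) = 2*R² (U(R) = (2*R)*R = 2*R²)
158*(U(K(6)) - 68) - 146 = 158*(2*(√(4 + 6))² - 68) - 146 = 158*(2*(√10)² - 68) - 146 = 158*(2*10 - 68) - 146 = 158*(20 - 68) - 146 = 158*(-48) - 146 = -7584 - 146 = -7730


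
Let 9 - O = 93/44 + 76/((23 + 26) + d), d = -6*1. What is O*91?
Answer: 881335/1892 ≈ 465.82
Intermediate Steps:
d = -6
O = 9685/1892 (O = 9 - (93/44 + 76/((23 + 26) - 6)) = 9 - (93*(1/44) + 76/(49 - 6)) = 9 - (93/44 + 76/43) = 9 - 1*7343/1892 = 9 - 7343/1892 = 9685/1892 ≈ 5.1189)
O*91 = (9685/1892)*91 = 881335/1892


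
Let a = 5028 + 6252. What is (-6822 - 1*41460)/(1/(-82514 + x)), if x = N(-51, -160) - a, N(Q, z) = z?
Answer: 4536287028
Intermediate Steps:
a = 11280
x = -11440 (x = -160 - 1*11280 = -160 - 11280 = -11440)
(-6822 - 1*41460)/(1/(-82514 + x)) = (-6822 - 1*41460)/(1/(-82514 - 11440)) = (-6822 - 41460)/(1/(-93954)) = -48282/(-1/93954) = -48282*(-93954) = 4536287028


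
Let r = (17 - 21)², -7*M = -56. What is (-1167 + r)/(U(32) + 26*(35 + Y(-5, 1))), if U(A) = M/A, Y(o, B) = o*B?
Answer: -4604/3121 ≈ -1.4752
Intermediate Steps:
M = 8 (M = -⅐*(-56) = 8)
Y(o, B) = B*o
U(A) = 8/A
r = 16 (r = (-4)² = 16)
(-1167 + r)/(U(32) + 26*(35 + Y(-5, 1))) = (-1167 + 16)/(8/32 + 26*(35 + 1*(-5))) = -1151/(8*(1/32) + 26*(35 - 5)) = -1151/(¼ + 26*30) = -1151/(¼ + 780) = -1151/3121/4 = -1151*4/3121 = -4604/3121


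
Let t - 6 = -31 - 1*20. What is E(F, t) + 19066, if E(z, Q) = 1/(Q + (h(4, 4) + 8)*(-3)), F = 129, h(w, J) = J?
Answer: 1544345/81 ≈ 19066.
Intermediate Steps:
t = -45 (t = 6 + (-31 - 1*20) = 6 + (-31 - 20) = 6 - 51 = -45)
E(z, Q) = 1/(-36 + Q) (E(z, Q) = 1/(Q + (4 + 8)*(-3)) = 1/(Q + 12*(-3)) = 1/(Q - 36) = 1/(-36 + Q))
E(F, t) + 19066 = 1/(-36 - 45) + 19066 = 1/(-81) + 19066 = -1/81 + 19066 = 1544345/81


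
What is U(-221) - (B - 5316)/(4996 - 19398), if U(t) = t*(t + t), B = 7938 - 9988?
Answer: 703404399/7201 ≈ 97682.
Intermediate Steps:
B = -2050
U(t) = 2*t² (U(t) = t*(2*t) = 2*t²)
U(-221) - (B - 5316)/(4996 - 19398) = 2*(-221)² - (-2050 - 5316)/(4996 - 19398) = 2*48841 - (-7366)/(-14402) = 97682 - (-7366)*(-1)/14402 = 97682 - 1*3683/7201 = 97682 - 3683/7201 = 703404399/7201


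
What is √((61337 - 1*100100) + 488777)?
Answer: √450014 ≈ 670.83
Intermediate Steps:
√((61337 - 1*100100) + 488777) = √((61337 - 100100) + 488777) = √(-38763 + 488777) = √450014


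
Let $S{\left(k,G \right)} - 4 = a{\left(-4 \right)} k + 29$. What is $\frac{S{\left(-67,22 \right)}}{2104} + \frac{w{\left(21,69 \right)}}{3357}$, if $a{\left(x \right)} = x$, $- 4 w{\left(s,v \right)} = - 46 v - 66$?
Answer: $\frac{301633}{784792} \approx 0.38435$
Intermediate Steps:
$w{\left(s,v \right)} = \frac{33}{2} + \frac{23 v}{2}$ ($w{\left(s,v \right)} = - \frac{- 46 v - 66}{4} = - \frac{-66 - 46 v}{4} = \frac{33}{2} + \frac{23 v}{2}$)
$S{\left(k,G \right)} = 33 - 4 k$ ($S{\left(k,G \right)} = 4 - \left(-29 + 4 k\right) = 33 - 4 k$)
$\frac{S{\left(-67,22 \right)}}{2104} + \frac{w{\left(21,69 \right)}}{3357} = \frac{33 - -268}{2104} + \frac{\frac{33}{2} + \frac{23}{2} \cdot 69}{3357} = \left(33 + 268\right) \frac{1}{2104} + \left(\frac{33}{2} + \frac{1587}{2}\right) \frac{1}{3357} = 301 \cdot \frac{1}{2104} + 810 \cdot \frac{1}{3357} = \frac{301}{2104} + \frac{90}{373} = \frac{301633}{784792}$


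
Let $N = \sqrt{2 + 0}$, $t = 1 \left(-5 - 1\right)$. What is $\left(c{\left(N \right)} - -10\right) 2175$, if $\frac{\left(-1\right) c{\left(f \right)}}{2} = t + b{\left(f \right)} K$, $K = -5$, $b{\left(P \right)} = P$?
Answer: $47850 + 21750 \sqrt{2} \approx 78609.0$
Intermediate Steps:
$t = -6$ ($t = 1 \left(-6\right) = -6$)
$N = \sqrt{2} \approx 1.4142$
$c{\left(f \right)} = 12 + 10 f$ ($c{\left(f \right)} = - 2 \left(-6 + f \left(-5\right)\right) = - 2 \left(-6 - 5 f\right) = 12 + 10 f$)
$\left(c{\left(N \right)} - -10\right) 2175 = \left(\left(12 + 10 \sqrt{2}\right) - -10\right) 2175 = \left(\left(12 + 10 \sqrt{2}\right) + 10\right) 2175 = \left(22 + 10 \sqrt{2}\right) 2175 = 47850 + 21750 \sqrt{2}$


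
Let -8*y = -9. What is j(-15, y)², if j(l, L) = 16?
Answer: 256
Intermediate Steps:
y = 9/8 (y = -⅛*(-9) = 9/8 ≈ 1.1250)
j(-15, y)² = 16² = 256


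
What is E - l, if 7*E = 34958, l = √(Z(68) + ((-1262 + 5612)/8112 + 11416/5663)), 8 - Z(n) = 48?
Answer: 4994 - I*√3247333331158/294476 ≈ 4994.0 - 6.1195*I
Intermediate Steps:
Z(n) = -40 (Z(n) = 8 - 1*48 = 8 - 48 = -40)
l = I*√3247333331158/294476 (l = √(-40 + ((-1262 + 5612)/8112 + 11416/5663)) = √(-40 + (4350*(1/8112) + 11416*(1/5663))) = √(-40 + (725/1352 + 11416/5663)) = √(-40 + 19540107/7656376) = √(-286714933/7656376) = I*√3247333331158/294476 ≈ 6.1195*I)
E = 4994 (E = (⅐)*34958 = 4994)
E - l = 4994 - I*√3247333331158/294476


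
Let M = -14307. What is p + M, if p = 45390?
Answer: 31083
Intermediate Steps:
p + M = 45390 - 14307 = 31083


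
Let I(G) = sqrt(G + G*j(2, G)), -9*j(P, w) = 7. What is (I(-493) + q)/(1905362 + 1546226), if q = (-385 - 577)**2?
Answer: 231361/862897 + I*sqrt(986)/10354764 ≈ 0.26812 + 3.0325e-6*I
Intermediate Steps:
j(P, w) = -7/9 (j(P, w) = -1/9*7 = -7/9)
q = 925444 (q = (-962)**2 = 925444)
I(G) = sqrt(2)*sqrt(G)/3 (I(G) = sqrt(G + G*(-7/9)) = sqrt(G - 7*G/9) = sqrt(2*G/9) = sqrt(2)*sqrt(G)/3)
(I(-493) + q)/(1905362 + 1546226) = (sqrt(2)*sqrt(-493)/3 + 925444)/(1905362 + 1546226) = (sqrt(2)*(I*sqrt(493))/3 + 925444)/3451588 = (I*sqrt(986)/3 + 925444)*(1/3451588) = (925444 + I*sqrt(986)/3)*(1/3451588) = 231361/862897 + I*sqrt(986)/10354764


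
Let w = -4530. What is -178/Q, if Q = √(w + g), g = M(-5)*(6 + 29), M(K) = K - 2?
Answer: 178*I*√191/955 ≈ 2.5759*I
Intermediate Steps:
M(K) = -2 + K
g = -245 (g = (-2 - 5)*(6 + 29) = -7*35 = -245)
Q = 5*I*√191 (Q = √(-4530 - 245) = √(-4775) = 5*I*√191 ≈ 69.101*I)
-178/Q = -178*(-I*√191/955) = -(-178)*I*√191/955 = 178*I*√191/955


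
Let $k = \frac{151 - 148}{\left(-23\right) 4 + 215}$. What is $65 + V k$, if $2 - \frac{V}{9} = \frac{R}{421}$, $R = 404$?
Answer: $\frac{1125907}{17261} \approx 65.228$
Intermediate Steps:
$k = \frac{1}{41}$ ($k = \frac{3}{-92 + 215} = \frac{3}{123} = 3 \cdot \frac{1}{123} = \frac{1}{41} \approx 0.02439$)
$V = \frac{3942}{421}$ ($V = 18 - 9 \cdot \frac{404}{421} = 18 - 9 \cdot 404 \cdot \frac{1}{421} = 18 - \frac{3636}{421} = \frac{3942}{421} \approx 9.3634$)
$65 + V k = 65 + \frac{3942}{421} \cdot \frac{1}{41} = 65 + \frac{3942}{17261} = \frac{1125907}{17261}$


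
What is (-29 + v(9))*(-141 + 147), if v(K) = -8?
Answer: -222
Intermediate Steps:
(-29 + v(9))*(-141 + 147) = (-29 - 8)*(-141 + 147) = -37*6 = -222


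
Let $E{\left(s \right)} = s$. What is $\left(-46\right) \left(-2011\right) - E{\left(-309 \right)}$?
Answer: $92815$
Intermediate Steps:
$\left(-46\right) \left(-2011\right) - E{\left(-309 \right)} = \left(-46\right) \left(-2011\right) - -309 = 92506 + 309 = 92815$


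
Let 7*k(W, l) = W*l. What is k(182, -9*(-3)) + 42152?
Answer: 42854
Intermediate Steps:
k(W, l) = W*l/7 (k(W, l) = (W*l)/7 = W*l/7)
k(182, -9*(-3)) + 42152 = (⅐)*182*(-9*(-3)) + 42152 = (⅐)*182*27 + 42152 = 702 + 42152 = 42854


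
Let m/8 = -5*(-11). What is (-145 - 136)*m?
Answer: -123640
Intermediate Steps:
m = 440 (m = 8*(-5*(-11)) = 8*55 = 440)
(-145 - 136)*m = (-145 - 136)*440 = -281*440 = -123640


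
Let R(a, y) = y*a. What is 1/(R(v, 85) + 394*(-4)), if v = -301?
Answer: -1/27161 ≈ -3.6818e-5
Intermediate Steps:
R(a, y) = a*y
1/(R(v, 85) + 394*(-4)) = 1/(-301*85 + 394*(-4)) = 1/(-25585 - 1576) = 1/(-27161) = -1/27161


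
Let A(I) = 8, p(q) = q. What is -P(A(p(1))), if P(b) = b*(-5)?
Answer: 40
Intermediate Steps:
P(b) = -5*b
-P(A(p(1))) = -(-5)*8 = -1*(-40) = 40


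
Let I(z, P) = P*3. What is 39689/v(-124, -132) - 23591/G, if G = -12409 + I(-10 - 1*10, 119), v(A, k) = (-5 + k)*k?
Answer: 56559467/13621773 ≈ 4.1521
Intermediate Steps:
I(z, P) = 3*P
v(A, k) = k*(-5 + k)
G = -12052 (G = -12409 + 3*119 = -12409 + 357 = -12052)
39689/v(-124, -132) - 23591/G = 39689/((-132*(-5 - 132))) - 23591/(-12052) = 39689/((-132*(-137))) - 23591*(-1/12052) = 39689/18084 + 23591/12052 = 56559467/13621773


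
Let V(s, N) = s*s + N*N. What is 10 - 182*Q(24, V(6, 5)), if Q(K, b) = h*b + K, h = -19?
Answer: 206580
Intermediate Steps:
V(s, N) = N² + s² (V(s, N) = s² + N² = N² + s²)
Q(K, b) = K - 19*b (Q(K, b) = -19*b + K = K - 19*b)
10 - 182*Q(24, V(6, 5)) = 10 - 182*(24 - 19*(5² + 6²)) = 10 - 182*(24 - 19*(25 + 36)) = 10 - 182*(24 - 19*61) = 10 - 182*(24 - 1159) = 10 - 182*(-1135) = 10 + 206570 = 206580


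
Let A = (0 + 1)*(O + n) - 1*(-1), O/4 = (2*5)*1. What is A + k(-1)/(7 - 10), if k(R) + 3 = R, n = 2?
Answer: 133/3 ≈ 44.333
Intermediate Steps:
k(R) = -3 + R
O = 40 (O = 4*((2*5)*1) = 4*(10*1) = 4*10 = 40)
A = 43 (A = (0 + 1)*(40 + 2) - 1*(-1) = 1*42 + 1 = 42 + 1 = 43)
A + k(-1)/(7 - 10) = 43 + (-3 - 1)/(7 - 10) = 43 - 4/(-3) = 43 - 4*(-1/3) = 43 + 4/3 = 133/3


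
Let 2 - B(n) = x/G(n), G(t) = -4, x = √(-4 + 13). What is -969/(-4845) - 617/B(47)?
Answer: -12329/55 ≈ -224.16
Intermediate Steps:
x = 3 (x = √9 = 3)
B(n) = 11/4 (B(n) = 2 - 3/(-4) = 2 - 3*(-1)/4 = 2 - 1*(-¾) = 2 + ¾ = 11/4)
-969/(-4845) - 617/B(47) = -969/(-4845) - 617/11/4 = -969*(-1/4845) - 617*4/11 = ⅕ - 2468/11 = -12329/55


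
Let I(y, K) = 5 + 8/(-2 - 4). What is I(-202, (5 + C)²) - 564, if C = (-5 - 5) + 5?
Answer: -1681/3 ≈ -560.33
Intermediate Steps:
C = -5 (C = -10 + 5 = -5)
I(y, K) = 11/3 (I(y, K) = 5 + 8/(-6) = 5 + 8*(-⅙) = 5 - 4/3 = 11/3)
I(-202, (5 + C)²) - 564 = 11/3 - 564 = -1681/3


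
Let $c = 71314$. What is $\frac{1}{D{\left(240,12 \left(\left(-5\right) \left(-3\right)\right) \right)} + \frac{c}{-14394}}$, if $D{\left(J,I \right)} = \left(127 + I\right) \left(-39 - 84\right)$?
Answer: $- \frac{7197}{271801574} \approx -2.6479 \cdot 10^{-5}$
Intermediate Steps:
$D{\left(J,I \right)} = -15621 - 123 I$ ($D{\left(J,I \right)} = \left(127 + I\right) \left(-123\right) = -15621 - 123 I$)
$\frac{1}{D{\left(240,12 \left(\left(-5\right) \left(-3\right)\right) \right)} + \frac{c}{-14394}} = \frac{1}{\left(-15621 - 123 \cdot 12 \left(\left(-5\right) \left(-3\right)\right)\right) + \frac{71314}{-14394}} = \frac{1}{\left(-15621 - 123 \cdot 12 \cdot 15\right) + 71314 \left(- \frac{1}{14394}\right)} = \frac{1}{\left(-15621 - 22140\right) - \frac{35657}{7197}} = \frac{1}{-37761 - \frac{35657}{7197}} = \frac{1}{- \frac{271801574}{7197}} = - \frac{7197}{271801574}$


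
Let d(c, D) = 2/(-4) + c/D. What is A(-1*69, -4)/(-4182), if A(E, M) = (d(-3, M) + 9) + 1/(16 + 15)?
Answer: -1151/518568 ≈ -0.0022196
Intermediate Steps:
d(c, D) = -1/2 + c/D (d(c, D) = 2*(-1/4) + c/D = -1/2 + c/D)
A(E, M) = 280/31 + (-3 - M/2)/M (A(E, M) = ((-3 - M/2)/M + 9) + 1/(16 + 15) = (9 + (-3 - M/2)/M) + 1/31 = 280/31 + (-3 - M/2)/M)
A(-1*69, -4)/(-4182) = (529/62 - 3/(-4))/(-4182) = (529/62 - 3*(-1/4))*(-1/4182) = (529/62 + 3/4)*(-1/4182) = (1151/124)*(-1/4182) = -1151/518568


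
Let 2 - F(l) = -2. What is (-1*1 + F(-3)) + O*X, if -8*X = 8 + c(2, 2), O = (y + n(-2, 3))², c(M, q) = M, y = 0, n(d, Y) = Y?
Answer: -33/4 ≈ -8.2500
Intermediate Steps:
F(l) = 4 (F(l) = 2 - 1*(-2) = 2 + 2 = 4)
O = 9 (O = (0 + 3)² = 3² = 9)
X = -5/4 (X = -(8 + 2)/8 = -⅛*10 = -5/4 ≈ -1.2500)
(-1*1 + F(-3)) + O*X = (-1*1 + 4) + 9*(-5/4) = (-1 + 4) - 45/4 = 3 - 45/4 = -33/4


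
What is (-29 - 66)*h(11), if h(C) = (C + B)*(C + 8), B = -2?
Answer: -16245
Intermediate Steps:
h(C) = (-2 + C)*(8 + C) (h(C) = (C - 2)*(C + 8) = (-2 + C)*(8 + C))
(-29 - 66)*h(11) = (-29 - 66)*(-16 + 11**2 + 6*11) = -95*(-16 + 121 + 66) = -95*171 = -16245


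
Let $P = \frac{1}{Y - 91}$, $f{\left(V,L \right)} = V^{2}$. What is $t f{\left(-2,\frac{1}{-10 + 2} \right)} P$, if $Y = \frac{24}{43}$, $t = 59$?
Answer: $- \frac{10148}{3889} \approx -2.6094$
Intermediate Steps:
$Y = \frac{24}{43}$ ($Y = 24 \cdot \frac{1}{43} = \frac{24}{43} \approx 0.55814$)
$P = - \frac{43}{3889}$ ($P = \frac{1}{\frac{24}{43} - 91} = \frac{1}{- \frac{3889}{43}} = - \frac{43}{3889} \approx -0.011057$)
$t f{\left(-2,\frac{1}{-10 + 2} \right)} P = 59 \left(-2\right)^{2} \left(- \frac{43}{3889}\right) = 59 \cdot 4 \left(- \frac{43}{3889}\right) = 236 \left(- \frac{43}{3889}\right) = - \frac{10148}{3889}$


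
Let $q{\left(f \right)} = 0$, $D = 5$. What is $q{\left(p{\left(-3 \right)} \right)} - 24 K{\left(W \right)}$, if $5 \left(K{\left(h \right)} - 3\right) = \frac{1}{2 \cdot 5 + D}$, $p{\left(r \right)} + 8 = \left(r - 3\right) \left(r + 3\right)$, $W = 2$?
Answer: $- \frac{1808}{25} \approx -72.32$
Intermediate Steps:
$p{\left(r \right)} = -8 + \left(-3 + r\right) \left(3 + r\right)$ ($p{\left(r \right)} = -8 + \left(r - 3\right) \left(r + 3\right) = -8 + \left(-3 + r\right) \left(3 + r\right)$)
$K{\left(h \right)} = \frac{226}{75}$ ($K{\left(h \right)} = 3 + \frac{1}{5 \left(2 \cdot 5 + 5\right)} = 3 + \frac{1}{5 \left(10 + 5\right)} = 3 + \frac{1}{5 \cdot 15} = 3 + \frac{1}{5} \cdot \frac{1}{15} = 3 + \frac{1}{75} = \frac{226}{75}$)
$q{\left(p{\left(-3 \right)} \right)} - 24 K{\left(W \right)} = 0 - \frac{1808}{25} = - \frac{1808}{25}$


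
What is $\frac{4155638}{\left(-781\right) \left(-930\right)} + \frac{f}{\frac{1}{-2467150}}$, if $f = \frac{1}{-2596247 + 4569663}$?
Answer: $\frac{84326808683}{18859884780} \approx 4.4712$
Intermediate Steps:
$f = \frac{1}{1973416} \approx 5.0674 \cdot 10^{-7}$
$\frac{4155638}{\left(-781\right) \left(-930\right)} + \frac{f}{\frac{1}{-2467150}} = \frac{4155638}{\left(-781\right) \left(-930\right)} + \frac{1}{1973416 \frac{1}{-2467150}} = \frac{4155638}{726330} + \frac{1}{1973416 \left(- \frac{1}{2467150}\right)} = 4155638 \cdot \frac{1}{726330} + \frac{1}{1973416} \left(-2467150\right) = \frac{2077819}{363165} - \frac{64925}{51932} = \frac{84326808683}{18859884780}$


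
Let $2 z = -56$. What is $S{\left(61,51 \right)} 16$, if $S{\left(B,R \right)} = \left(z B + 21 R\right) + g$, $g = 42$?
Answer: $-9520$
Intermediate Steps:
$z = -28$ ($z = \frac{1}{2} \left(-56\right) = -28$)
$S{\left(B,R \right)} = 42 - 28 B + 21 R$ ($S{\left(B,R \right)} = \left(- 28 B + 21 R\right) + 42 = 42 - 28 B + 21 R$)
$S{\left(61,51 \right)} 16 = \left(42 - 1708 + 21 \cdot 51\right) 16 = \left(42 - 1708 + 1071\right) 16 = \left(-595\right) 16 = -9520$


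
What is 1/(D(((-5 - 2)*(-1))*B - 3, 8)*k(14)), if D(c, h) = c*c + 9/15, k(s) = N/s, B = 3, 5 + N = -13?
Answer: -35/14607 ≈ -0.0023961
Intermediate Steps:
N = -18 (N = -5 - 13 = -18)
k(s) = -18/s
D(c, h) = ⅗ + c² (D(c, h) = c² + 9*(1/15) = c² + ⅗ = ⅗ + c²)
1/(D(((-5 - 2)*(-1))*B - 3, 8)*k(14)) = 1/((⅗ + (((-5 - 2)*(-1))*3 - 3)²)*(-18/14)) = 1/((⅗ + (-7*(-1)*3 - 3)²)*(-18*1/14)) = 1/((⅗ + (7*3 - 3)²)*(-9/7)) = 1/((⅗ + (21 - 3)²)*(-9/7)) = 1/((⅗ + 18²)*(-9/7)) = 1/((⅗ + 324)*(-9/7)) = 1/((1623/5)*(-9/7)) = 1/(-14607/35) = -35/14607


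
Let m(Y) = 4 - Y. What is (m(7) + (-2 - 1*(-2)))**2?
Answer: 9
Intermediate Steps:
(m(7) + (-2 - 1*(-2)))**2 = ((4 - 1*7) + (-2 - 1*(-2)))**2 = ((4 - 7) + (-2 + 2))**2 = (-3 + 0)**2 = (-3)**2 = 9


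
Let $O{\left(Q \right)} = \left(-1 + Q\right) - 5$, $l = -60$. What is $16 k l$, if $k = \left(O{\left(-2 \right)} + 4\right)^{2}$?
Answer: $-15360$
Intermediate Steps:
$O{\left(Q \right)} = -6 + Q$
$k = 16$ ($k = \left(\left(-6 - 2\right) + 4\right)^{2} = \left(-8 + 4\right)^{2} = \left(-4\right)^{2} = 16$)
$16 k l = 16 \cdot 16 \left(-60\right) = 256 \left(-60\right) = -15360$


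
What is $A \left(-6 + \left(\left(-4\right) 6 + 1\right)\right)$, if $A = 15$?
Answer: $-435$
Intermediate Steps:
$A \left(-6 + \left(\left(-4\right) 6 + 1\right)\right) = 15 \left(-6 + \left(\left(-4\right) 6 + 1\right)\right) = 15 \left(-6 + \left(-24 + 1\right)\right) = 15 \left(-6 - 23\right) = 15 \left(-29\right) = -435$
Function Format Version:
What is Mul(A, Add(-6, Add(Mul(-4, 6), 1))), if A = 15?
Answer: -435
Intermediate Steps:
Mul(A, Add(-6, Add(Mul(-4, 6), 1))) = Mul(15, Add(-6, Add(Mul(-4, 6), 1))) = Mul(15, Add(-6, Add(-24, 1))) = Mul(15, Add(-6, -23)) = Mul(15, -29) = -435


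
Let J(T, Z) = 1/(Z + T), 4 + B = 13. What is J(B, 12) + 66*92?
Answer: 127513/21 ≈ 6072.0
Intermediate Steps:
B = 9 (B = -4 + 13 = 9)
J(T, Z) = 1/(T + Z)
J(B, 12) + 66*92 = 1/(9 + 12) + 66*92 = 1/21 + 6072 = 127513/21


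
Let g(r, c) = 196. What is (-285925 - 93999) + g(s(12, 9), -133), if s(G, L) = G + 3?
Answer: -379728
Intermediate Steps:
s(G, L) = 3 + G
(-285925 - 93999) + g(s(12, 9), -133) = (-285925 - 93999) + 196 = -379924 + 196 = -379728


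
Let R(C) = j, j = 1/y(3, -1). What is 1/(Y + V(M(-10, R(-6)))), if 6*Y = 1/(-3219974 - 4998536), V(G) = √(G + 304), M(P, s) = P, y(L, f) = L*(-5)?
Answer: 49311060/714884707667138399 + 17021064468265200*√6/714884707667138399 ≈ 0.058321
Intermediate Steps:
y(L, f) = -5*L
j = -1/15 (j = 1/(-5*3) = 1/(-15) = -1/15 ≈ -0.066667)
R(C) = -1/15
V(G) = √(304 + G)
Y = -1/49311060 (Y = 1/(6*(-3219974 - 4998536)) = (⅙)/(-8218510) = (⅙)*(-1/8218510) = -1/49311060 ≈ -2.0279e-8)
1/(Y + V(M(-10, R(-6)))) = 1/(-1/49311060 + √(304 - 10)) = 1/(-1/49311060 + √294) = 1/(-1/49311060 + 7*√6)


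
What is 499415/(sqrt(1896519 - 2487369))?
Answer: -99883*I*sqrt(2626)/7878 ≈ -649.71*I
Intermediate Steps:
499415/(sqrt(1896519 - 2487369)) = 499415/(sqrt(-590850)) = 499415/((15*I*sqrt(2626))) = 499415*(-I*sqrt(2626)/39390) = -99883*I*sqrt(2626)/7878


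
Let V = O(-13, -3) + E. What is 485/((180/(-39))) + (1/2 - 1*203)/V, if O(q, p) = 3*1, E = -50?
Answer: -56837/564 ≈ -100.77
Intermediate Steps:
O(q, p) = 3
V = -47 (V = 3 - 50 = -47)
485/((180/(-39))) + (1/2 - 1*203)/V = 485/((180/(-39))) + (1/2 - 1*203)/(-47) = 485/((180*(-1/39))) + (½ - 203)*(-1/47) = 485/(-60/13) - 405/2*(-1/47) = 485*(-13/60) + 405/94 = -1261/12 + 405/94 = -56837/564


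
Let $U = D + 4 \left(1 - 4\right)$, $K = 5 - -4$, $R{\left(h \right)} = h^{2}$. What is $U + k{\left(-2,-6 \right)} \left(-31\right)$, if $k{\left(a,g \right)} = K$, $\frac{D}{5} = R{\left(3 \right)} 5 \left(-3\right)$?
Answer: $-966$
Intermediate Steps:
$D = -675$ ($D = 5 \cdot 3^{2} \cdot 5 \left(-3\right) = 5 \cdot 9 \cdot 5 \left(-3\right) = 5 \cdot 45 \left(-3\right) = 5 \left(-135\right) = -675$)
$K = 9$ ($K = 5 + 4 = 9$)
$k{\left(a,g \right)} = 9$
$U = -687$ ($U = -675 + 4 \left(1 - 4\right) = -675 + 4 \left(-3\right) = -675 - 12 = -687$)
$U + k{\left(-2,-6 \right)} \left(-31\right) = -687 + 9 \left(-31\right) = -687 - 279 = -966$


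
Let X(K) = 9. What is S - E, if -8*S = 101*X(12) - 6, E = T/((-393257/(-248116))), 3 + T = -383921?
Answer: 761706386401/3146056 ≈ 2.4211e+5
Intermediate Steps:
T = -383924 (T = -3 - 383921 = -383924)
E = -95257687184/393257 (E = -383924/((-393257/(-248116))) = -383924/((-393257*(-1/248116))) = -383924/393257/248116 = -383924*248116/393257 = -95257687184/393257 ≈ -2.4223e+5)
S = -903/8 (S = -(101*9 - 6)/8 = -(909 - 6)/8 = -1/8*903 = -903/8 ≈ -112.88)
S - E = -903/8 - 1*(-95257687184/393257) = -903/8 + 95257687184/393257 = 761706386401/3146056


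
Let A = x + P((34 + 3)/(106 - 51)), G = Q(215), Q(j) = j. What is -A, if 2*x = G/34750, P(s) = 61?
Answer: -847943/13900 ≈ -61.003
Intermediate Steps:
G = 215
x = 43/13900 (x = (215/34750)/2 = (215*(1/34750))/2 = (1/2)*(43/6950) = 43/13900 ≈ 0.0030935)
A = 847943/13900 (A = 43/13900 + 61 = 847943/13900 ≈ 61.003)
-A = -1*847943/13900 = -847943/13900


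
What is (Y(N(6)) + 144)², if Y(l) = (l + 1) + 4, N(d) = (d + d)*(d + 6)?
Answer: 85849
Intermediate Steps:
N(d) = 2*d*(6 + d) (N(d) = (2*d)*(6 + d) = 2*d*(6 + d))
Y(l) = 5 + l (Y(l) = (1 + l) + 4 = 5 + l)
(Y(N(6)) + 144)² = ((5 + 2*6*(6 + 6)) + 144)² = ((5 + 2*6*12) + 144)² = ((5 + 144) + 144)² = (149 + 144)² = 293² = 85849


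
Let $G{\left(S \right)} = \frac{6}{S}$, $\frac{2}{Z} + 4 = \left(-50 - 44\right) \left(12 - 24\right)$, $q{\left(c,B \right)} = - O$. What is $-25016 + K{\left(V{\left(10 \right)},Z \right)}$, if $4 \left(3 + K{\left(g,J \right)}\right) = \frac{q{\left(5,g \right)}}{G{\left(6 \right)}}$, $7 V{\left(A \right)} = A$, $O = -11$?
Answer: $- \frac{100065}{4} \approx -25016.0$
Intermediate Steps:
$V{\left(A \right)} = \frac{A}{7}$
$q{\left(c,B \right)} = 11$ ($q{\left(c,B \right)} = \left(-1\right) \left(-11\right) = 11$)
$Z = \frac{1}{562}$ ($Z = \frac{2}{-4 + \left(-50 - 44\right) \left(12 - 24\right)} = \frac{2}{-4 - -1128} = \frac{2}{-4 + 1128} = \frac{2}{1124} = 2 \cdot \frac{1}{1124} = \frac{1}{562} \approx 0.0017794$)
$K{\left(g,J \right)} = - \frac{1}{4}$ ($K{\left(g,J \right)} = -3 + \frac{11 \frac{1}{6 \cdot \frac{1}{6}}}{4} = -3 + \frac{11 \cdot 1^{-1}}{4} = -3 + \frac{11 \cdot 1}{4} = -3 + \frac{1}{4} \cdot 11 = -3 + \frac{11}{4} = - \frac{1}{4}$)
$-25016 + K{\left(V{\left(10 \right)},Z \right)} = -25016 - \frac{1}{4} = - \frac{100065}{4}$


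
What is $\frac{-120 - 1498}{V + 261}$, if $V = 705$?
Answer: $- \frac{809}{483} \approx -1.6749$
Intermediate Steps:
$\frac{-120 - 1498}{V + 261} = \frac{-120 - 1498}{705 + 261} = \frac{1}{966} \left(-1618\right) = - \frac{809}{483}$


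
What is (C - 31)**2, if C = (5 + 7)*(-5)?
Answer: 8281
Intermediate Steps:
C = -60 (C = 12*(-5) = -60)
(C - 31)**2 = (-60 - 31)**2 = (-91)**2 = 8281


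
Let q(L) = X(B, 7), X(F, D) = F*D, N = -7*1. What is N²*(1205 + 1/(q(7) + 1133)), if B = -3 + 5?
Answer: 67724664/1147 ≈ 59045.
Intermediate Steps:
B = 2
N = -7
X(F, D) = D*F
q(L) = 14 (q(L) = 7*2 = 14)
N²*(1205 + 1/(q(7) + 1133)) = (-7)²*(1205 + 1/(14 + 1133)) = 49*(1205 + 1/1147) = 49*(1382136/1147) = 67724664/1147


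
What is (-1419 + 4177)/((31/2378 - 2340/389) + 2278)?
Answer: 2551265836/2101693215 ≈ 1.2139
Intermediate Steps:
(-1419 + 4177)/((31/2378 - 2340/389) + 2278) = 2758/((31*(1/2378) - 2340*1/389) + 2278) = 2758/((31/2378 - 2340/389) + 2278) = 2758/(-5552461/925042 + 2278) = 2758/(2101693215/925042) = 2758*(925042/2101693215) = 2551265836/2101693215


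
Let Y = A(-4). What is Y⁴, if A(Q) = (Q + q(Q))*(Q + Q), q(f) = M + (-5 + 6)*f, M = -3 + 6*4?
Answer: 116985856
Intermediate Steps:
M = 21 (M = -3 + 24 = 21)
q(f) = 21 + f (q(f) = 21 + (-5 + 6)*f = 21 + 1*f = 21 + f)
A(Q) = 2*Q*(21 + 2*Q) (A(Q) = (Q + (21 + Q))*(Q + Q) = (21 + 2*Q)*(2*Q) = 2*Q*(21 + 2*Q))
Y = -104 (Y = 2*(-4)*(21 + 2*(-4)) = 2*(-4)*(21 - 8) = 2*(-4)*13 = -104)
Y⁴ = (-104)⁴ = 116985856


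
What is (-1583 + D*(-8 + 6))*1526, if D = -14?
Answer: -2372930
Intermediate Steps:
(-1583 + D*(-8 + 6))*1526 = (-1583 - 14*(-8 + 6))*1526 = (-1583 - 14*(-2))*1526 = (-1583 + 28)*1526 = -1555*1526 = -2372930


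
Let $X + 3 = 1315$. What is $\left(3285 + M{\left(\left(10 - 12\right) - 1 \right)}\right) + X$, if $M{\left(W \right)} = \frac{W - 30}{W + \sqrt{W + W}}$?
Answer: $\frac{23018}{5} + \frac{11 i \sqrt{6}}{5} \approx 4603.6 + 5.3889 i$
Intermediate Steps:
$X = 1312$ ($X = -3 + 1315 = 1312$)
$M{\left(W \right)} = \frac{-30 + W}{W + \sqrt{2} \sqrt{W}}$ ($M{\left(W \right)} = \frac{-30 + W}{W + \sqrt{2 W}} = \frac{-30 + W}{W + \sqrt{2} \sqrt{W}}$)
$\left(3285 + M{\left(\left(10 - 12\right) - 1 \right)}\right) + X = \left(3285 + \frac{-30 + \left(\left(10 - 12\right) - 1\right)}{\left(\left(10 - 12\right) - 1\right) + \sqrt{2} \sqrt{\left(10 - 12\right) - 1}}\right) + 1312 = \left(3285 + \frac{-30 - 3}{\left(-2 - 1\right) + \sqrt{2} \sqrt{-2 - 1}}\right) + 1312 = \left(3285 + \frac{-30 - 3}{-3 + \sqrt{2} \sqrt{-3}}\right) + 1312 = \left(3285 + \frac{1}{-3 + \sqrt{2} i \sqrt{3}} \left(-33\right)\right) + 1312 = \left(3285 + \frac{1}{-3 + i \sqrt{6}} \left(-33\right)\right) + 1312 = \left(3285 - \frac{33}{-3 + i \sqrt{6}}\right) + 1312 = 4597 - \frac{33}{-3 + i \sqrt{6}}$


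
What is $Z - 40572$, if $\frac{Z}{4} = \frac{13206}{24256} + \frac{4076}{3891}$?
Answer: $- \frac{478573530863}{11797512} \approx -40566.0$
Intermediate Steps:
$Z = \frac{75126001}{11797512}$ ($Z = 4 \left(\frac{13206}{24256} + \frac{4076}{3891}\right) = 4 \left(13206 \cdot \frac{1}{24256} + 4076 \cdot \frac{1}{3891}\right) = 4 \left(\frac{6603}{12128} + \frac{4076}{3891}\right) = 4 \cdot \frac{75126001}{47190048} = \frac{75126001}{11797512} \approx 6.368$)
$Z - 40572 = \frac{75126001}{11797512} - 40572 = - \frac{478573530863}{11797512}$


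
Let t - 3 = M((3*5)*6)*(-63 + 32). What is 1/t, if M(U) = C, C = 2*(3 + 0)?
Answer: -1/183 ≈ -0.0054645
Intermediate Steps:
C = 6 (C = 2*3 = 6)
M(U) = 6
t = -183 (t = 3 + 6*(-63 + 32) = 3 + 6*(-31) = 3 - 186 = -183)
1/t = 1/(-183) = -1/183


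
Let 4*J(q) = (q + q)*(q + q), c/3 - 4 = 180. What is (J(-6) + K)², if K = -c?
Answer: 266256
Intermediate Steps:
c = 552 (c = 12 + 3*180 = 12 + 540 = 552)
J(q) = q² (J(q) = ((q + q)*(q + q))/4 = ((2*q)*(2*q))/4 = (4*q²)/4 = q²)
K = -552 (K = -1*552 = -552)
(J(-6) + K)² = ((-6)² - 552)² = (36 - 552)² = (-516)² = 266256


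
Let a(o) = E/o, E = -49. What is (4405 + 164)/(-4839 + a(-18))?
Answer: -82242/87053 ≈ -0.94473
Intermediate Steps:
a(o) = -49/o
(4405 + 164)/(-4839 + a(-18)) = (4405 + 164)/(-4839 - 49/(-18)) = 4569/(-4839 - 49*(-1/18)) = 4569/(-4839 + 49/18) = 4569/(-87053/18) = 4569*(-18/87053) = -82242/87053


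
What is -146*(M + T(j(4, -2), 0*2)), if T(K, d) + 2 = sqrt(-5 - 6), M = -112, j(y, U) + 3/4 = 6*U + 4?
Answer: 16644 - 146*I*sqrt(11) ≈ 16644.0 - 484.23*I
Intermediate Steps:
j(y, U) = 13/4 + 6*U (j(y, U) = -3/4 + (6*U + 4) = -3/4 + (4 + 6*U) = 13/4 + 6*U)
T(K, d) = -2 + I*sqrt(11) (T(K, d) = -2 + sqrt(-5 - 6) = -2 + sqrt(-11) = -2 + I*sqrt(11))
-146*(M + T(j(4, -2), 0*2)) = -146*(-112 + (-2 + I*sqrt(11))) = -146*(-114 + I*sqrt(11)) = 16644 - 146*I*sqrt(11)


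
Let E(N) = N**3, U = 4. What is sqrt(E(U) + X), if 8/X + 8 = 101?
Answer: 2*sqrt(138570)/93 ≈ 8.0054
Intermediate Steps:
X = 8/93 (X = 8/(-8 + 101) = 8/93 ≈ 0.086022)
sqrt(E(U) + X) = sqrt(4**3 + 8/93) = sqrt(64 + 8/93) = sqrt(5960/93) = 2*sqrt(138570)/93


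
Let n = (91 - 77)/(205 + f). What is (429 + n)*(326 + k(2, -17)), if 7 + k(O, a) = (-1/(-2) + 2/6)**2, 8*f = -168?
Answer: 454317775/3312 ≈ 1.3717e+5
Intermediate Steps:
f = -21 (f = (1/8)*(-168) = -21)
k(O, a) = -227/36 (k(O, a) = -7 + (-1/(-2) + 2/6)**2 = -7 + (-1*(-1/2) + 2*(1/6))**2 = -7 + (1/2 + 1/3)**2 = -7 + (5/6)**2 = -7 + 25/36 = -227/36)
n = 7/92 (n = (91 - 77)/(205 - 21) = 14/184 = 14*(1/184) = 7/92 ≈ 0.076087)
(429 + n)*(326 + k(2, -17)) = (429 + 7/92)*(326 - 227/36) = (39475/92)*(11509/36) = 454317775/3312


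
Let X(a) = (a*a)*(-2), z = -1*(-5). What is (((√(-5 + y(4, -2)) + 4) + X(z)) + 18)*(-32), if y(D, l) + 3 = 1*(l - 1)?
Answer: 896 - 32*I*√11 ≈ 896.0 - 106.13*I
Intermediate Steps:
y(D, l) = -4 + l (y(D, l) = -3 + 1*(l - 1) = -3 + 1*(-1 + l) = -3 + (-1 + l) = -4 + l)
z = 5
X(a) = -2*a² (X(a) = a²*(-2) = -2*a²)
(((√(-5 + y(4, -2)) + 4) + X(z)) + 18)*(-32) = (((√(-5 + (-4 - 2)) + 4) - 2*5²) + 18)*(-32) = (((√(-5 - 6) + 4) - 2*25) + 18)*(-32) = (((√(-11) + 4) - 50) + 18)*(-32) = (((I*√11 + 4) - 50) + 18)*(-32) = (((4 + I*√11) - 50) + 18)*(-32) = ((-46 + I*√11) + 18)*(-32) = (-28 + I*√11)*(-32) = 896 - 32*I*√11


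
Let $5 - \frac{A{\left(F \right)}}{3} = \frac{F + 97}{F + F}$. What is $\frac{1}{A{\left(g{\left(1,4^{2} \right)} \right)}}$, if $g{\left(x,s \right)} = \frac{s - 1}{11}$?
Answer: $- \frac{5}{466} \approx -0.01073$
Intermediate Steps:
$g{\left(x,s \right)} = - \frac{1}{11} + \frac{s}{11}$ ($g{\left(x,s \right)} = \left(-1 + s\right) \frac{1}{11} = - \frac{1}{11} + \frac{s}{11}$)
$A{\left(F \right)} = 15 - \frac{3 \left(97 + F\right)}{2 F}$ ($A{\left(F \right)} = 15 - 3 \frac{F + 97}{F + F} = 15 - 3 \frac{97 + F}{2 F} = 15 - \frac{3 \left(97 + F\right)}{2 F}$)
$\frac{1}{A{\left(g{\left(1,4^{2} \right)} \right)}} = \frac{1}{\frac{3}{2} \frac{1}{- \frac{1}{11} + \frac{4^{2}}{11}} \left(-97 + 9 \left(- \frac{1}{11} + \frac{4^{2}}{11}\right)\right)} = \frac{1}{\frac{3}{2} \frac{1}{- \frac{1}{11} + \frac{1}{11} \cdot 16} \left(-97 + 9 \left(- \frac{1}{11} + \frac{1}{11} \cdot 16\right)\right)} = \frac{1}{\frac{3}{2} \frac{1}{- \frac{1}{11} + \frac{16}{11}} \left(-97 + 9 \left(- \frac{1}{11} + \frac{16}{11}\right)\right)} = \frac{1}{\frac{3}{2} \frac{1}{\frac{15}{11}} \left(-97 + 9 \cdot \frac{15}{11}\right)} = \frac{1}{\frac{3}{2} \cdot \frac{11}{15} \left(-97 + \frac{135}{11}\right)} = \frac{1}{\frac{3}{2} \cdot \frac{11}{15} \left(- \frac{932}{11}\right)} = \frac{1}{- \frac{466}{5}} = - \frac{5}{466}$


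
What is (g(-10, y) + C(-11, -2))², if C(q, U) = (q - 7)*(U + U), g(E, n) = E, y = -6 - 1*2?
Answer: 3844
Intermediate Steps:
y = -8 (y = -6 - 2 = -8)
C(q, U) = 2*U*(-7 + q) (C(q, U) = (-7 + q)*(2*U) = 2*U*(-7 + q))
(g(-10, y) + C(-11, -2))² = (-10 + 2*(-2)*(-7 - 11))² = (-10 + 2*(-2)*(-18))² = (-10 + 72)² = 62² = 3844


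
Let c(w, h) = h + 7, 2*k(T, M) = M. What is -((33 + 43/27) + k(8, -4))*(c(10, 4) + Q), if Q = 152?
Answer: -143440/27 ≈ -5312.6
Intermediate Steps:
k(T, M) = M/2
c(w, h) = 7 + h
-((33 + 43/27) + k(8, -4))*(c(10, 4) + Q) = -((33 + 43/27) + (½)*(-4))*((7 + 4) + 152) = -((33 + 43*(1/27)) - 2)*(11 + 152) = -((33 + 43/27) - 2)*163 = -(934/27 - 2)*163 = -880*163/27 = -1*143440/27 = -143440/27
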